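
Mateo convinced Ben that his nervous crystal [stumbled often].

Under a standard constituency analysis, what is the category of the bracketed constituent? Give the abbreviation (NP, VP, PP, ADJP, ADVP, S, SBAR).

VP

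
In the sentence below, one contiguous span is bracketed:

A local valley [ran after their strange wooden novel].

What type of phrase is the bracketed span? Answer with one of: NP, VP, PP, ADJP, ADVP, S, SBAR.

VP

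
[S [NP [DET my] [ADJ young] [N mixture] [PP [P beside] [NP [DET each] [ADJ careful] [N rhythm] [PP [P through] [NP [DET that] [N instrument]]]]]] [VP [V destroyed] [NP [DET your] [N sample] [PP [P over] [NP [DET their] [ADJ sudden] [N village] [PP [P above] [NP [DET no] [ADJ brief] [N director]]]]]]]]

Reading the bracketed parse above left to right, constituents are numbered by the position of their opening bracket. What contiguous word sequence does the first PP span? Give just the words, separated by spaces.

beside each careful rhythm through that instrument

In left-to-right order the PP constituents are "beside each careful rhythm through that instrument"; "through that instrument"; "over their sudden village above no brief director"; "above no brief director". Number 1 is "beside each careful rhythm through that instrument".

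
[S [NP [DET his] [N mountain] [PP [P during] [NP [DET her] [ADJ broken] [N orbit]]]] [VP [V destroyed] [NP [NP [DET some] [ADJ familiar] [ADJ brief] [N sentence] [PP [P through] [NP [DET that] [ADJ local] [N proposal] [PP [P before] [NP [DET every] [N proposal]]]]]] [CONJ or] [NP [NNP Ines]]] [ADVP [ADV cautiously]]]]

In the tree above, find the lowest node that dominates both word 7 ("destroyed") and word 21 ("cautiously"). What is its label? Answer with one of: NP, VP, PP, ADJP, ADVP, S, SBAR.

VP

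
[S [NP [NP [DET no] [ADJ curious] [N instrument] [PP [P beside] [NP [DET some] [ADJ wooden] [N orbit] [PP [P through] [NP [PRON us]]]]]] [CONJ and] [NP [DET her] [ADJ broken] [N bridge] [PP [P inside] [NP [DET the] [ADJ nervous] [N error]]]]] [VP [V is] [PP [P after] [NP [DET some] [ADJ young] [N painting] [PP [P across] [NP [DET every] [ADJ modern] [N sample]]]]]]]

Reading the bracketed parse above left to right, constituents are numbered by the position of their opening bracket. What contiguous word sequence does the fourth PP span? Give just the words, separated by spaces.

Opening `[PP` markers occur at word positions 4, 8, 14, 19, 23; the fourth of these opens the constituent [PP after some young painting across every modern sample].

after some young painting across every modern sample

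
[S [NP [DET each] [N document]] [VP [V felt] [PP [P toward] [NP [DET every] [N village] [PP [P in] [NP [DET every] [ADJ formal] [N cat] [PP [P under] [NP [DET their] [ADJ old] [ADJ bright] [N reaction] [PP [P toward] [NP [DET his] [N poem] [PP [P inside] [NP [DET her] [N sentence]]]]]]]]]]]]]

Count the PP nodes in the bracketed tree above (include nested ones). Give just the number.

5

Scanning left to right, an opening `[PP` appears at word positions 4, 7, 11, 16, 19 — 5 in total.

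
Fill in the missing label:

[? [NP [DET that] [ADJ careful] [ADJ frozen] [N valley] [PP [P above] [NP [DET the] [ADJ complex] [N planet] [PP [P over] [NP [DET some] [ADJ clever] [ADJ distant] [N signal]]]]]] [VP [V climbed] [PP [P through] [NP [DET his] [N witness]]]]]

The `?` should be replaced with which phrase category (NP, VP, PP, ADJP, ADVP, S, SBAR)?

The `?` node immediately contains: NP, VP. That is the internal structure of a clause, so the label is S.

S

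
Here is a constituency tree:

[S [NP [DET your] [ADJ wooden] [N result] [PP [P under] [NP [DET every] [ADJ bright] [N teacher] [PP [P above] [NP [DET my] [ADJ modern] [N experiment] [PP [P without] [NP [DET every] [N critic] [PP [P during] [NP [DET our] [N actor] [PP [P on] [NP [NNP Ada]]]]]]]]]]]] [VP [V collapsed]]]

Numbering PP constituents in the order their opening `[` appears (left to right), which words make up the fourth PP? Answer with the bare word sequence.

during our actor on Ada

In left-to-right order the PP constituents are "under every bright teacher above my modern experiment without every critic during our actor on Ada"; "above my modern experiment without every critic during our actor on Ada"; "without every critic during our actor on Ada"; "during our actor on Ada"; "on Ada". Number 4 is "during our actor on Ada".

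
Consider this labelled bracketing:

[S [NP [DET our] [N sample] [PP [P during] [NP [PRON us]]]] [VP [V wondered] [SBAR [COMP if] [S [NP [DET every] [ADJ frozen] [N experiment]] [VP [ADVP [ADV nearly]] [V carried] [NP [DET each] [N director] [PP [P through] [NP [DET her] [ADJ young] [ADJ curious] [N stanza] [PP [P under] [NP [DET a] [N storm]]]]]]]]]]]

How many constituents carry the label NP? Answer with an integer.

Scanning left to right, an opening `[NP` appears at word positions 1, 4, 7, 12, 15, 20 — 6 in total.

6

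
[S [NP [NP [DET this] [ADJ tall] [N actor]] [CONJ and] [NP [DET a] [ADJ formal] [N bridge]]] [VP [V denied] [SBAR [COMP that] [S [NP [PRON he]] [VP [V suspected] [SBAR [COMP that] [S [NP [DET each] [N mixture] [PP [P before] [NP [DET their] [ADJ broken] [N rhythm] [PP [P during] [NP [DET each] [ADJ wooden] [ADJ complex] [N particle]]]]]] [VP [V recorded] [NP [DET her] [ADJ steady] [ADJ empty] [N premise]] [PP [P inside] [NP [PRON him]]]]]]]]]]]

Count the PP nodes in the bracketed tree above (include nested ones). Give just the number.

Scanning left to right, an opening `[PP` appears at word positions 15, 19, 29 — 3 in total.

3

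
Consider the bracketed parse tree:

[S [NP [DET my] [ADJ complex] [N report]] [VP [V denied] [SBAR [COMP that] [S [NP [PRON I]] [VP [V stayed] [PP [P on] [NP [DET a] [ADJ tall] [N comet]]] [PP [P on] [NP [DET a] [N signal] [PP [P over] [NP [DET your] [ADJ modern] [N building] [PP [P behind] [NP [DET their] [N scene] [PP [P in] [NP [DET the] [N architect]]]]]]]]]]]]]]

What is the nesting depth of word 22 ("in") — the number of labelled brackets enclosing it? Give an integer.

13

Path from the root down to the word: S → VP → SBAR → S → VP → PP → NP → PP → NP → PP → NP → PP → P. That is 13 enclosing brackets.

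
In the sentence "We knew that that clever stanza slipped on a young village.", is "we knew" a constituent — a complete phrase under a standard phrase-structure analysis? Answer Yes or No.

The sequence begins inside the noun phrase "we" and ends inside the verb phrase "knew that that clever stanza slipped on a young village"; it crosses a phrase boundary, so no single node in the tree spans exactly those words.

No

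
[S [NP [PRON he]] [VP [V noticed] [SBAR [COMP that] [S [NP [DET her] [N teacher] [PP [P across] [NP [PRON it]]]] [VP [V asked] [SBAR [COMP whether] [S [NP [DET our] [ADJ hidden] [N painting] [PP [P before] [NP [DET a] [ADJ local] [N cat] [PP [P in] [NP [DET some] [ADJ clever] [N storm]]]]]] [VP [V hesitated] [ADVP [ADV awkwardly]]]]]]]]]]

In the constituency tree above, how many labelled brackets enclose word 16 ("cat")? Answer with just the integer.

11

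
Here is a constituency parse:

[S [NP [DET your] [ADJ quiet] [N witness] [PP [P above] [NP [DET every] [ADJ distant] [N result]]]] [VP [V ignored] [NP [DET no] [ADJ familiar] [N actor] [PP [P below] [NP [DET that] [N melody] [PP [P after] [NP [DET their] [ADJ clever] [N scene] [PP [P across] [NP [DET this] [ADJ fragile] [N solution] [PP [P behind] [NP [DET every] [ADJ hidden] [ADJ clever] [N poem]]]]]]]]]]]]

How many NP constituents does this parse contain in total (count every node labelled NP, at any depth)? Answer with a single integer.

7

Listing each NP by its span: [NP your quiet witness above every distant result]; [NP every distant result]; [NP no familiar actor below that melody after their clever scene across this fragile solution behind every hidden clever poem]; [NP that melody after their clever scene across this fragile solution behind every hidden clever poem]; [NP their clever scene across this fragile solution behind every hidden clever poem]; [NP this fragile solution behind every hidden clever poem] … — that makes 7.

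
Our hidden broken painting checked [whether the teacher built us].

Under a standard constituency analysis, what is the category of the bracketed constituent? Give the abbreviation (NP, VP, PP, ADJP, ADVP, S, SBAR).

"whether" is the head of the bracketed span, so the span is a subordinate clause: SBAR.

SBAR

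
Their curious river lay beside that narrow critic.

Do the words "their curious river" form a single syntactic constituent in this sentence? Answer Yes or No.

Yes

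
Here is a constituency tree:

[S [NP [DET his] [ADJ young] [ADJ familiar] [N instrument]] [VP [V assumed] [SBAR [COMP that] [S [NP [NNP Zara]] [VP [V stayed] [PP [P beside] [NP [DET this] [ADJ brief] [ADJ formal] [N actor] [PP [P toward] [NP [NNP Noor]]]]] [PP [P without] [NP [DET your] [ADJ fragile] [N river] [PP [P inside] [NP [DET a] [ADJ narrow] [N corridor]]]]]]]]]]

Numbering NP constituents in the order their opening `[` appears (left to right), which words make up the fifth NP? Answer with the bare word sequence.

your fragile river inside a narrow corridor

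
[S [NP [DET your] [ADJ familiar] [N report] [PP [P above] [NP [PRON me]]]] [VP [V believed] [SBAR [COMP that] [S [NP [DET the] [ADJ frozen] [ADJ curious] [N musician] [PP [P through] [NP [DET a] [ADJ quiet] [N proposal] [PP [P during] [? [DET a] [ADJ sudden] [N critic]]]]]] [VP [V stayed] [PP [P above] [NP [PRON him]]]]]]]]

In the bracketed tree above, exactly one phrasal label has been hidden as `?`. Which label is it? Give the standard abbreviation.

NP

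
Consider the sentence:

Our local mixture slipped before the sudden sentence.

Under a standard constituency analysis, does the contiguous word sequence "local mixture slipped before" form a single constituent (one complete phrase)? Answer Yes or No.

No

The sequence begins inside the noun phrase "our local mixture" and ends inside the verb phrase "slipped before the sudden sentence"; it crosses a phrase boundary, so no single node in the tree spans exactly those words.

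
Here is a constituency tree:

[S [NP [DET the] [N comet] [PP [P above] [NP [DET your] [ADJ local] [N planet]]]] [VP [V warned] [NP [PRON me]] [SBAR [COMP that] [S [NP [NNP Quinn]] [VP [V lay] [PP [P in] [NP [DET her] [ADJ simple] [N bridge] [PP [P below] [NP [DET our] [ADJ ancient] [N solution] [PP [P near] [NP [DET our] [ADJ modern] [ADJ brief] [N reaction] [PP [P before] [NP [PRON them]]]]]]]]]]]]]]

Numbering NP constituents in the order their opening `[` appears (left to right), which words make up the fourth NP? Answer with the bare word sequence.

Opening `[NP` markers occur at word positions 1, 4, 8, 10, 13, 17, 21, 26; the fourth of these opens the constituent [NP Quinn].

Quinn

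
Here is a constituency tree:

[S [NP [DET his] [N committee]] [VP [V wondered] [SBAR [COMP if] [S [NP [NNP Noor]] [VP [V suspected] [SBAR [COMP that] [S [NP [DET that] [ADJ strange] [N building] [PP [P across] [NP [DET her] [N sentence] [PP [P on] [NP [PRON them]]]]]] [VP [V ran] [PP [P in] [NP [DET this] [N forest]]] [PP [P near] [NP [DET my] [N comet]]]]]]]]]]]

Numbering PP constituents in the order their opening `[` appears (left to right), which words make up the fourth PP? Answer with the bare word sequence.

The PP opening brackets appear, in order, over: "across her sentence on them"; "on them"; "in this forest"; "near my comet". The fourth one spans "near my comet".

near my comet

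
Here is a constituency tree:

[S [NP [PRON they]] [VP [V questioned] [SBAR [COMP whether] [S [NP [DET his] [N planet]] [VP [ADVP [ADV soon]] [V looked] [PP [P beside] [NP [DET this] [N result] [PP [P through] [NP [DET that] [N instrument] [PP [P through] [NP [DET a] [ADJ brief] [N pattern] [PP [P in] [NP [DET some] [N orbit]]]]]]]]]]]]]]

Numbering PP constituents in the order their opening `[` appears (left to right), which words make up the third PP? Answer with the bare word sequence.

through a brief pattern in some orbit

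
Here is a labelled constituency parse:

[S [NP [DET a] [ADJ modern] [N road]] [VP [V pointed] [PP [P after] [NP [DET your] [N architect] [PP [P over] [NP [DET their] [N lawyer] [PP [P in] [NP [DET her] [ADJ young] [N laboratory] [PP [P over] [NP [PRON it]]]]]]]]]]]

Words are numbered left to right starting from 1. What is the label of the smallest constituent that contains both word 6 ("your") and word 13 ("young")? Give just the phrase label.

Word 6 lies under S → VP → PP → NP → DET; word 13 lies under S → VP → PP → NP → PP → NP → PP → NP → ADJ. The lowest shared node is the NP.

NP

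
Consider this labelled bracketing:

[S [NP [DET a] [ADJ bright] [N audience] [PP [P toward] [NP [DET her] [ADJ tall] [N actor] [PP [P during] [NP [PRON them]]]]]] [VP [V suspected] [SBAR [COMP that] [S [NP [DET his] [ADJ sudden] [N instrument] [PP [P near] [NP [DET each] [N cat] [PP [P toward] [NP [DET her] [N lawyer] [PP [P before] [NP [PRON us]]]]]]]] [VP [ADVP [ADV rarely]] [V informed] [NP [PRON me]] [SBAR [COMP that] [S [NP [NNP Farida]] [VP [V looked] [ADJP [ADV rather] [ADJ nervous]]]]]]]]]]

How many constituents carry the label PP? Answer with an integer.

5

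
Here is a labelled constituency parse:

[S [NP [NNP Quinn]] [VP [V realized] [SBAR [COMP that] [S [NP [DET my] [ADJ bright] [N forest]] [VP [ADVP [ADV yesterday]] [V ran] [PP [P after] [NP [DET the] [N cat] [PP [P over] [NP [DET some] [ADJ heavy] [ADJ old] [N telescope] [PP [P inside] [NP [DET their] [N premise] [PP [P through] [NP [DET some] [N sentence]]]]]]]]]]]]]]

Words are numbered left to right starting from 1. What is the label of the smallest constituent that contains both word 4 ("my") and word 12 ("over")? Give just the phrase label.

S

The smallest bracket enclosing both words is [S my bright forest yesterday ran after the cat over some heavy old telescope inside their premise through some sentence], so the label is S.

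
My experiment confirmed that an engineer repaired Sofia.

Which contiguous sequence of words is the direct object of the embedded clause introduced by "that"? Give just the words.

Within the embedded clause introduced by "that", the direct object of "repaired" is "Sofia".

Sofia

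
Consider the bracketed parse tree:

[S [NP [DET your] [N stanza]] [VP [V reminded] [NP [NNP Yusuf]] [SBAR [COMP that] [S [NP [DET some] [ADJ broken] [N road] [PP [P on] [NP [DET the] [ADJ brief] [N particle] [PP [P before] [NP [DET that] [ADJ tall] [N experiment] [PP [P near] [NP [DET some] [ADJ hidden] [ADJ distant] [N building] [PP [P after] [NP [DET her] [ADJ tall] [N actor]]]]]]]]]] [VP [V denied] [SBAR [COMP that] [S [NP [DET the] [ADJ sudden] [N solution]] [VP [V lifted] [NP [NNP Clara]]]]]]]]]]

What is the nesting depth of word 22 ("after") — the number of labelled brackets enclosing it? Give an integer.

13

Counting open brackets not yet closed at "after": [S [VP [SBAR [S [NP [PP [NP [PP [NP [PP [NP [PP [P = 13.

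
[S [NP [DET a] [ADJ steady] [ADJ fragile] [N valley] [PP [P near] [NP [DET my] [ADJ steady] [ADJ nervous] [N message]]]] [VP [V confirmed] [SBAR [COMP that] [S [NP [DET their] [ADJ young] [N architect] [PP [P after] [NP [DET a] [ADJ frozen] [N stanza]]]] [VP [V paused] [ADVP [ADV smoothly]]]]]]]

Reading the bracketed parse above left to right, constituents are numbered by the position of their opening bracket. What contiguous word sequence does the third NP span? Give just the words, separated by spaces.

their young architect after a frozen stanza

In left-to-right order the NP constituents are "a steady fragile valley near my steady nervous message"; "my steady nervous message"; "their young architect after a frozen stanza"; "a frozen stanza". Number 3 is "their young architect after a frozen stanza".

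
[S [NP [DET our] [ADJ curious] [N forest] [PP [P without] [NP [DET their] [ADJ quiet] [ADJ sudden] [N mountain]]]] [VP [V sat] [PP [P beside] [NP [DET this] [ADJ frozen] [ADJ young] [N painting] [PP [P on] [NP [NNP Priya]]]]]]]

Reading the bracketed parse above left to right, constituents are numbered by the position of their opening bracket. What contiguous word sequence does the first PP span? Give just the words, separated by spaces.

In left-to-right order the PP constituents are "without their quiet sudden mountain"; "beside this frozen young painting on Priya"; "on Priya". Number 1 is "without their quiet sudden mountain".

without their quiet sudden mountain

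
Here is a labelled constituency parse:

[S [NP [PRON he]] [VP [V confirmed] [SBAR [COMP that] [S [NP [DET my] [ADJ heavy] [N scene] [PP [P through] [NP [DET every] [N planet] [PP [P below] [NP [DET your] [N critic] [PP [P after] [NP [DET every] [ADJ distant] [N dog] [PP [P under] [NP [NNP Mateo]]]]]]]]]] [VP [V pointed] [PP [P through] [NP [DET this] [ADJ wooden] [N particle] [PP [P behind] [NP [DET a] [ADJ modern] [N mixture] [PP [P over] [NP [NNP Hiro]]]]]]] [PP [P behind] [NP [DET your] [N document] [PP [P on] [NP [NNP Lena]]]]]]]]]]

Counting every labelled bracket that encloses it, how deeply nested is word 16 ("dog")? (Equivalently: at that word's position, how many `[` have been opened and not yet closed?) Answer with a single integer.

12

Path from the root down to the word: S → VP → SBAR → S → NP → PP → NP → PP → NP → PP → NP → N. That is 12 enclosing brackets.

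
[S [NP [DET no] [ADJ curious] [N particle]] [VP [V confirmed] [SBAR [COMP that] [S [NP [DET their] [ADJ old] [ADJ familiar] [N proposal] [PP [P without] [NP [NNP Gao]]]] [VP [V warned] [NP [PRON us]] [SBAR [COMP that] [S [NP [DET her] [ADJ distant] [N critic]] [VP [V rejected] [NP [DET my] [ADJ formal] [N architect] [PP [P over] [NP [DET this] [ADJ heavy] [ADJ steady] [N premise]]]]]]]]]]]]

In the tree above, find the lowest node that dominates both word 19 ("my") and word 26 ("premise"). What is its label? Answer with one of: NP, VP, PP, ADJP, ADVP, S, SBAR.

NP

Both words fall inside [NP my formal architect over this heavy steady premise] (words 19–26), and no smaller constituent contains them both. Label: NP.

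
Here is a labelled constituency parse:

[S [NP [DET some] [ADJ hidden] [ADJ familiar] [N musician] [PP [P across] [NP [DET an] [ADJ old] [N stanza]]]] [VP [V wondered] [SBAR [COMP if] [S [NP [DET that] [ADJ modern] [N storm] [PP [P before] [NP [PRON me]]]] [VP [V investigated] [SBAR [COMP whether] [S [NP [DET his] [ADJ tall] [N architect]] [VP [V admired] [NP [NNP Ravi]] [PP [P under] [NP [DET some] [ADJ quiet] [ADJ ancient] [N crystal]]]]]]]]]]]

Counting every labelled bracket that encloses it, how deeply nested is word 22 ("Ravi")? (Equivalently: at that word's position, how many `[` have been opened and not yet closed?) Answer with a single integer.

10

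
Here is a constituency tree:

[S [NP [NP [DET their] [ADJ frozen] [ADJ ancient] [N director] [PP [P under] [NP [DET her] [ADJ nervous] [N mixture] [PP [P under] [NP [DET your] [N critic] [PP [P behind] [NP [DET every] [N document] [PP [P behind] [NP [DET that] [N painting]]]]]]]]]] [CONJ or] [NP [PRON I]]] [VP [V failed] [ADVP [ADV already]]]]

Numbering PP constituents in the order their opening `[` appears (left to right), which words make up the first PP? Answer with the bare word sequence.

under her nervous mixture under your critic behind every document behind that painting

The PP opening brackets appear, in order, over: "under her nervous mixture under your critic behind every document behind that painting"; "under your critic behind every document behind that painting"; "behind every document behind that painting"; "behind that painting". The first one spans "under her nervous mixture under your critic behind every document behind that painting".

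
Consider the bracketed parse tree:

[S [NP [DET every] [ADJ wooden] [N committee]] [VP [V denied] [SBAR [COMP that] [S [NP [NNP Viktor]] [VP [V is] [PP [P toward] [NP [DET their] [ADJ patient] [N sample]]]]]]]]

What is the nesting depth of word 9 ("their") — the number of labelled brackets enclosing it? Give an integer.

Path from the root down to the word: S → VP → SBAR → S → VP → PP → NP → DET. That is 8 enclosing brackets.

8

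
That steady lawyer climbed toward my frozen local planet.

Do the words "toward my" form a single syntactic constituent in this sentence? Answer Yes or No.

No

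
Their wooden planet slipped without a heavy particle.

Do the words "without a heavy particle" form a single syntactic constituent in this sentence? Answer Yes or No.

"without a heavy particle" is exactly the prepositional phrase [PP without a heavy particle], a complete constituent.

Yes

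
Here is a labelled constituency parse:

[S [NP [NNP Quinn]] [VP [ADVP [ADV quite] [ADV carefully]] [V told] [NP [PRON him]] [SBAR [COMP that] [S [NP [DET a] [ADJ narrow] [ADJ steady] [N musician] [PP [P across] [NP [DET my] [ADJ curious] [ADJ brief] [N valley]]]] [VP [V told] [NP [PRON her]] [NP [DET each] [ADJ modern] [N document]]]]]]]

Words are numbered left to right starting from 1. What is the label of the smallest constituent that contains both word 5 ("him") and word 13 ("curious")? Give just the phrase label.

VP

Word 5 lies under S → VP → NP → PRON; word 13 lies under S → VP → SBAR → S → NP → PP → NP → ADJ. The lowest shared node is the VP.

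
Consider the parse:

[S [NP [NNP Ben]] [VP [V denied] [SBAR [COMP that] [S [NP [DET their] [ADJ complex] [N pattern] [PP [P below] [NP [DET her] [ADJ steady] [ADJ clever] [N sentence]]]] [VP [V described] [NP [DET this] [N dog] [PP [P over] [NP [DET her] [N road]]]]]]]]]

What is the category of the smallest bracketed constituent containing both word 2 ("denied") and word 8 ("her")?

VP

Word 2 lies under S → VP → V; word 8 lies under S → VP → SBAR → S → NP → PP → NP → DET. The lowest shared node is the VP.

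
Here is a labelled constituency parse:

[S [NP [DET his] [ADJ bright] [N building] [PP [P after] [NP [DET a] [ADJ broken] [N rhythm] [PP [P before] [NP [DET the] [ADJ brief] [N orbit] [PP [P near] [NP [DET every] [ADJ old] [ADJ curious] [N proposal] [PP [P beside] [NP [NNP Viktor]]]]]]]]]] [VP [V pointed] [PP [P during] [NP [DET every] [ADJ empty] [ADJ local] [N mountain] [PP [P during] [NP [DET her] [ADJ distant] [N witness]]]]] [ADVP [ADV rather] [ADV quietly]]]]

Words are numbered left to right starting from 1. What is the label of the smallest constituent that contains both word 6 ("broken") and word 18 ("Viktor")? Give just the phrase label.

NP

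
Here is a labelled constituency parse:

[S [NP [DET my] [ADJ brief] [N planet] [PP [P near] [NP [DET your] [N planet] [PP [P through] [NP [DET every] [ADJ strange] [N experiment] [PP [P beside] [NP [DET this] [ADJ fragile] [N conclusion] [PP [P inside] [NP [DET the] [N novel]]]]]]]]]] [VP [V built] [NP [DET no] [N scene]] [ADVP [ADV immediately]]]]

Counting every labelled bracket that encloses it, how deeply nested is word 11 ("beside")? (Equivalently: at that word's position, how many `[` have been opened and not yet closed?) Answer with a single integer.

8

Counting open brackets not yet closed at "beside": [S [NP [PP [NP [PP [NP [PP [P = 8.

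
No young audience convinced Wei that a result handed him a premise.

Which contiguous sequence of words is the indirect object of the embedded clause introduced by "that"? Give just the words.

him

"handed" heads the VP of the embedded clause introduced by "that", and "him" is its indirect object.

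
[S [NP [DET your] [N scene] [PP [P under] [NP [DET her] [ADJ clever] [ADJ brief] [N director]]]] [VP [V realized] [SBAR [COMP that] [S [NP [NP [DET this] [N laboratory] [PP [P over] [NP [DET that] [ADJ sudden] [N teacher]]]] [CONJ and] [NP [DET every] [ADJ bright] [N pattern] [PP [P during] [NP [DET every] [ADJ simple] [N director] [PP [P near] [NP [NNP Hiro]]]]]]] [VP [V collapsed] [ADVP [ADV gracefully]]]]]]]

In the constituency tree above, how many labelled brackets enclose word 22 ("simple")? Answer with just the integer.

9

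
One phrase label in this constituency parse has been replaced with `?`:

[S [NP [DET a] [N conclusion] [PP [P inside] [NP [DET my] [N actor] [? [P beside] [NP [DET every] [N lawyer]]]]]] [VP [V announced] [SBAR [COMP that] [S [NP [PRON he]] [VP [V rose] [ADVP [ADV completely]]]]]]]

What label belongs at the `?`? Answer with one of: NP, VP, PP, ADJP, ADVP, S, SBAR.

PP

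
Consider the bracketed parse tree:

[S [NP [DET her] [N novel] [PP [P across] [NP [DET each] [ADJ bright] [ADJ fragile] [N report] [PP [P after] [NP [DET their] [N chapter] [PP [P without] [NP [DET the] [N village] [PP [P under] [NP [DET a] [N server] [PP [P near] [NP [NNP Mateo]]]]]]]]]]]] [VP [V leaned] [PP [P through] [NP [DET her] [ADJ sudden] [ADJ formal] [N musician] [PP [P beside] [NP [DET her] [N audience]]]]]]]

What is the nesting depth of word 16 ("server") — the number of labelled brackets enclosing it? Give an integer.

11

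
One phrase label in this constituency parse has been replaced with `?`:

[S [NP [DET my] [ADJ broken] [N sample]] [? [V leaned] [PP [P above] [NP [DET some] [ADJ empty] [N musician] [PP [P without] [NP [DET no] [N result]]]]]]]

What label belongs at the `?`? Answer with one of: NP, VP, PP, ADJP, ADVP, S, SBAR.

The `?` node immediately contains: V 'leaned', PP. That is the internal structure of a verb phrase, so the label is VP.

VP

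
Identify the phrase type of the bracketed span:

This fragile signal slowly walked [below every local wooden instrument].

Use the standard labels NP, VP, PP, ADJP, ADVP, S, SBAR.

PP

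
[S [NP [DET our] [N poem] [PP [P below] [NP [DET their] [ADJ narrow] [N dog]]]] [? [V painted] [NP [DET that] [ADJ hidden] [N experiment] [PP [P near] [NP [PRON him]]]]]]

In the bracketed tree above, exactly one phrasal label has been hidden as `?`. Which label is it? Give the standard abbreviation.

Looking at what the `?` directly dominates — V 'painted', NP — this is a verb phrase (VP).

VP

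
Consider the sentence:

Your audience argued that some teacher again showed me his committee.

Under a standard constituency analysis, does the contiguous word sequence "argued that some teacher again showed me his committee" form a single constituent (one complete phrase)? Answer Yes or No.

Yes

"argued that some teacher again showed me his committee" is exactly the verb phrase [VP argued that some teacher again showed me his committee], a complete constituent.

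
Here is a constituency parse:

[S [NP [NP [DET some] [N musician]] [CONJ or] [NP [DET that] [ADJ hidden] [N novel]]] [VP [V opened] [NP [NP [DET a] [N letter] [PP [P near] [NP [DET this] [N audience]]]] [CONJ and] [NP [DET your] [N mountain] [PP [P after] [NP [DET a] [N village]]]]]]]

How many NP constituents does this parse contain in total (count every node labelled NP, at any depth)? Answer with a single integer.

8

The NP constituents are: [NP some musician or that hidden novel]; [NP some musician]; [NP that hidden novel]; [NP a letter near this audience and your mountain after a village]; [NP a letter near this audience]; [NP this audience] …. Total: 8.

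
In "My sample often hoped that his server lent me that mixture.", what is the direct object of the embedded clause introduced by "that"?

that mixture

Within the embedded clause introduced by "that", the direct object of "lent" is "that mixture".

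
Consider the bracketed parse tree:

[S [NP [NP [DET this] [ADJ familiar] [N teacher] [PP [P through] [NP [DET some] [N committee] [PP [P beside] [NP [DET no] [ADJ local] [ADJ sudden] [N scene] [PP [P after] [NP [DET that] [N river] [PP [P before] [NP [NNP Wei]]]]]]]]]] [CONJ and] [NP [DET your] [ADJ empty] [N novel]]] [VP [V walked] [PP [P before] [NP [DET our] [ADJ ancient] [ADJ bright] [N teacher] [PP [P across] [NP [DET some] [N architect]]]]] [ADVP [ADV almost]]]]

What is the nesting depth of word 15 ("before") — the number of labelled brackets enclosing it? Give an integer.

The word sits inside P, which is inside PP, inside NP, inside PP, inside NP, inside PP, inside NP, inside PP, inside NP, inside NP, inside S — 11 brackets in all.

11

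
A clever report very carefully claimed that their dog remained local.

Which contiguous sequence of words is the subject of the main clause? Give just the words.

"a clever report" is the NP that combines with the VP headed by "claimed" to form the main clause — the subject.

a clever report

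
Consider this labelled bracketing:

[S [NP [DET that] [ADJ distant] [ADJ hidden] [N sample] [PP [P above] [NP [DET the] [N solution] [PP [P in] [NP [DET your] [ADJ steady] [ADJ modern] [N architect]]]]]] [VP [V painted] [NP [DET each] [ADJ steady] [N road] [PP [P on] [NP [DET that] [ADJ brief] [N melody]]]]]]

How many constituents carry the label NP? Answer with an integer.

5

The NP constituents are: [NP that distant hidden sample above the solution in your steady modern architect]; [NP the solution in your steady modern architect]; [NP your steady modern architect]; [NP each steady road on that brief melody]; [NP that brief melody]. Total: 5.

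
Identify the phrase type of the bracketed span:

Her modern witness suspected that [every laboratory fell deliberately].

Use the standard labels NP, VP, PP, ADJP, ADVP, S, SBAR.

S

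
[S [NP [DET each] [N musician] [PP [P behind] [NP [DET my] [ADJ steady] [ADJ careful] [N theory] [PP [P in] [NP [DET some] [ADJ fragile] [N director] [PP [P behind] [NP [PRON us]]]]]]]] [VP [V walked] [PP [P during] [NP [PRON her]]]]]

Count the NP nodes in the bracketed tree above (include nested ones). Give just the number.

The NP constituents are: [NP each musician behind my steady careful theory in some fragile director behind us]; [NP my steady careful theory in some fragile director behind us]; [NP some fragile director behind us]; [NP us]; [NP her]. Total: 5.

5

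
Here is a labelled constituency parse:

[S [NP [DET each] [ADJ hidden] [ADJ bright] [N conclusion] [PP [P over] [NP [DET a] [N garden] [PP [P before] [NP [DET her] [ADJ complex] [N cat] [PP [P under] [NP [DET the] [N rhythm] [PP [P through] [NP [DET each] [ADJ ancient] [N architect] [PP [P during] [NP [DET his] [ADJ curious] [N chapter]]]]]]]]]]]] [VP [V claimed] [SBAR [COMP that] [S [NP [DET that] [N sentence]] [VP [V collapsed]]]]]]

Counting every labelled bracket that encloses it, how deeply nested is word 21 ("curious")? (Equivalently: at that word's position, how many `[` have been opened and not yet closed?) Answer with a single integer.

13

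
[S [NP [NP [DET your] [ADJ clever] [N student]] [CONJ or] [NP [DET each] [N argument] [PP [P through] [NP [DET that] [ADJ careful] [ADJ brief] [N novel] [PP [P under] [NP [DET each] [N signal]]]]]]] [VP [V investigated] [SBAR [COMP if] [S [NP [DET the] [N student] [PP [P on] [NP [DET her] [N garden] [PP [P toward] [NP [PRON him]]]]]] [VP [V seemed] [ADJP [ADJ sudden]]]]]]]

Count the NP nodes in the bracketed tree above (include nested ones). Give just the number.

8

Listing each NP by its span: [NP your clever student or each argument through that careful brief novel under each signal]; [NP your clever student]; [NP each argument through that careful brief novel under each signal]; [NP that careful brief novel under each signal]; [NP each signal]; [NP the student on her garden toward him] … — that makes 8.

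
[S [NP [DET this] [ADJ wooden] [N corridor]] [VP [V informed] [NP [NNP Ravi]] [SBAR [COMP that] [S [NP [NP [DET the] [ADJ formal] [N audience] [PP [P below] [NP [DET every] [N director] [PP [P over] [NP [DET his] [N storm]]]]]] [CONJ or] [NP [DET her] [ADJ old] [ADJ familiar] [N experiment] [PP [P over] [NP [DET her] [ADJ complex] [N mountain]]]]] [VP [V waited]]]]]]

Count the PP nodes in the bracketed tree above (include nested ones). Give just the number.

Scanning left to right, an opening `[PP` appears at word positions 10, 13, 21 — 3 in total.

3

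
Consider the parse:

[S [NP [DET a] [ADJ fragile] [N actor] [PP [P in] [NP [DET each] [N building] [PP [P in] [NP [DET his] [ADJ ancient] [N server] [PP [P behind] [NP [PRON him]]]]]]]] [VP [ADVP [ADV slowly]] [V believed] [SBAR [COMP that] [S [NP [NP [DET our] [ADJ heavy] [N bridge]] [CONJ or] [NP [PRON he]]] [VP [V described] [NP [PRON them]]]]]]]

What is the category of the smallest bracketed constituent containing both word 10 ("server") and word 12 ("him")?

NP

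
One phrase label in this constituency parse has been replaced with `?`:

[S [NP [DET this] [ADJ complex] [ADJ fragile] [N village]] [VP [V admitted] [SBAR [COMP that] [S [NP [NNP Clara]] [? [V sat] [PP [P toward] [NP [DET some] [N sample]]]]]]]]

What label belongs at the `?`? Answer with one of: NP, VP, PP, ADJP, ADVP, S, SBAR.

VP

The `?` node immediately contains: V 'sat', PP. That is the internal structure of a verb phrase, so the label is VP.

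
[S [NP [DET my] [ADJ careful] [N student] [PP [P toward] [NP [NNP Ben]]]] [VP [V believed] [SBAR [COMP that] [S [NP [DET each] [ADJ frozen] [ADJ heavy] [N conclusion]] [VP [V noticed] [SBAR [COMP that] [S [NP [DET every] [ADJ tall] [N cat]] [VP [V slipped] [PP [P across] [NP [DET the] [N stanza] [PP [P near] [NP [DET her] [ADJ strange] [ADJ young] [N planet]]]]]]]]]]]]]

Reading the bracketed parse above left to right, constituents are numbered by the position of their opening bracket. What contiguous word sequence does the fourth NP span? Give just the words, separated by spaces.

Opening `[NP` markers occur at word positions 1, 5, 8, 14, 19, 22; the fourth of these opens the constituent [NP every tall cat].

every tall cat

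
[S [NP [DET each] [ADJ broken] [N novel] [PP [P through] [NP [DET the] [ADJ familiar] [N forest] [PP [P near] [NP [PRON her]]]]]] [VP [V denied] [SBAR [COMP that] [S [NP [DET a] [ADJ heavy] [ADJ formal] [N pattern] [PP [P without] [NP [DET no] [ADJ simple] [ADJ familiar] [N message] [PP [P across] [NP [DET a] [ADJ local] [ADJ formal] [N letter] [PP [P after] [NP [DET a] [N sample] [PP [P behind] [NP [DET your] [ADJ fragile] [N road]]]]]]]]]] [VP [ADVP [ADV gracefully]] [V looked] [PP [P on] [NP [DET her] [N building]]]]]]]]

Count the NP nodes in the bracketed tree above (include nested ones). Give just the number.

9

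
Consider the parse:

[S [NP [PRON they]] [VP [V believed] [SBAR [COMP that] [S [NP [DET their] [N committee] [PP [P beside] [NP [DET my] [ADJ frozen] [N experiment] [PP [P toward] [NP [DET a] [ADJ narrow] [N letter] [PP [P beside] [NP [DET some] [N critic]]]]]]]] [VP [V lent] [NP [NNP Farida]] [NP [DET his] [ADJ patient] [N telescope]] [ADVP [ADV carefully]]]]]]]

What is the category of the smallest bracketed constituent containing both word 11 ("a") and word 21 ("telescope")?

S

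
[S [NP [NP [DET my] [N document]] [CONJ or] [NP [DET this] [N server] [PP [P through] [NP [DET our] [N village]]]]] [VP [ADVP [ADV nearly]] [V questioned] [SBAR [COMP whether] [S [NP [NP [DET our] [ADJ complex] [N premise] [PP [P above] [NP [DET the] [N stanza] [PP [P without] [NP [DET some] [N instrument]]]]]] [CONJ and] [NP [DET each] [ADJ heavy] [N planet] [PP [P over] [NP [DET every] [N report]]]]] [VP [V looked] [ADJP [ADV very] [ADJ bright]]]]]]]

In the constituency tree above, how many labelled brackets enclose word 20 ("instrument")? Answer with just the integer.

11

Path from the root down to the word: S → VP → SBAR → S → NP → NP → PP → NP → PP → NP → N. That is 11 enclosing brackets.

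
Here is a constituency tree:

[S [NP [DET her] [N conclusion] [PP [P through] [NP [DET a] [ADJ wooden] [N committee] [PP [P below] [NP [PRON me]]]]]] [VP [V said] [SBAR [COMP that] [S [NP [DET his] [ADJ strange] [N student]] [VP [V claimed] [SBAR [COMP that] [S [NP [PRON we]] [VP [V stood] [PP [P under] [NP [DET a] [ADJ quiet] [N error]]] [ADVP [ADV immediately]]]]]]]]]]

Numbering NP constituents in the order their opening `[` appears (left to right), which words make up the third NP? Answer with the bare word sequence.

The NP opening brackets appear, in order, over: "her conclusion through a wooden committee below me"; "a wooden committee below me"; "me"; "his strange student"; "we"; "a quiet error". The third one spans "me".

me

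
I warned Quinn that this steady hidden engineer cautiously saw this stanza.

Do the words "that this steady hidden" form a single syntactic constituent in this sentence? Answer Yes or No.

No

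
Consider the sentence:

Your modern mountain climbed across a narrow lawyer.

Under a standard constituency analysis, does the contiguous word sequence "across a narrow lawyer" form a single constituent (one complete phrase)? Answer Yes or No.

Yes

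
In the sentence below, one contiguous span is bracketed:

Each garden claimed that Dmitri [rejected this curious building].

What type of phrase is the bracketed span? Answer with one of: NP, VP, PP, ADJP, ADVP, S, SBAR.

VP

The span is built around the verb "rejected" — a verb phrase (VP).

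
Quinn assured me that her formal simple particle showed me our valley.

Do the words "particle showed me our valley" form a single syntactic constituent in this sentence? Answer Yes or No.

No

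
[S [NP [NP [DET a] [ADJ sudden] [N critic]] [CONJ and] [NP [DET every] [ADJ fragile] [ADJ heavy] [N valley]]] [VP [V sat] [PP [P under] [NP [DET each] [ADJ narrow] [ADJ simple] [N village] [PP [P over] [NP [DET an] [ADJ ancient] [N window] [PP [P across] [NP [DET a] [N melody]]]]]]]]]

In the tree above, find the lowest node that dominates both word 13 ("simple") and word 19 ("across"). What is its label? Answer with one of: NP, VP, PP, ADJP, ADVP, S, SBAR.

NP

Both words fall inside [NP each narrow simple village over an ancient window across a melody] (words 11–21), and no smaller constituent contains them both. Label: NP.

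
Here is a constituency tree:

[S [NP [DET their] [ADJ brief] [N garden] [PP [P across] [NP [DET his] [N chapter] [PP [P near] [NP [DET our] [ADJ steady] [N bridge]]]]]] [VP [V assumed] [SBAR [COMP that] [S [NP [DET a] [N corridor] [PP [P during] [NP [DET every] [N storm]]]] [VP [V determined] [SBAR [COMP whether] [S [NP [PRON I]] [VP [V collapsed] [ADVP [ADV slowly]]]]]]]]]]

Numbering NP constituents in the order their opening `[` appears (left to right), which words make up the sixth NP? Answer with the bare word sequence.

Opening `[NP` markers occur at word positions 1, 5, 8, 13, 16, 20; the sixth of these opens the constituent [NP I].

I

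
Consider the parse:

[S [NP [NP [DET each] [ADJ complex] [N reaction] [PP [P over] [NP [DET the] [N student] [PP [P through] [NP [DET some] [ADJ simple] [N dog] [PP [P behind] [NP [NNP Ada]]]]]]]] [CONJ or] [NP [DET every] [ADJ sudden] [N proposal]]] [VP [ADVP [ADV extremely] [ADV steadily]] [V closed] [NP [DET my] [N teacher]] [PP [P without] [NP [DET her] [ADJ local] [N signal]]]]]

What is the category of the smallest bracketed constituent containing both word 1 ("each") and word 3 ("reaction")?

The smallest bracket enclosing both words is [NP each complex reaction over the student through some simple dog behind Ada], so the label is NP.

NP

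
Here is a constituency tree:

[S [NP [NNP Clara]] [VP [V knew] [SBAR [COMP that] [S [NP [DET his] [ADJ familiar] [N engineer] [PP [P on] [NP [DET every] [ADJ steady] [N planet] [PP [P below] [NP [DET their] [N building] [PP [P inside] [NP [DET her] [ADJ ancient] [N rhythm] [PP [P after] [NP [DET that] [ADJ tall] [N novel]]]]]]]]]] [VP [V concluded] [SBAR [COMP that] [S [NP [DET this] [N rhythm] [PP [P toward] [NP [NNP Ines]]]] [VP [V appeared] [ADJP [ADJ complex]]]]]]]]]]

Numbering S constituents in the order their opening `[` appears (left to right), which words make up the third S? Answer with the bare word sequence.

this rhythm toward Ines appeared complex

The S opening brackets appear, in order, over: "Clara knew that his familiar engineer on every steady planet below their building inside her ancient rhythm after that tall novel concluded that this rhythm toward Ines appeared complex"; "his familiar engineer on every steady planet below their building inside her ancient rhythm after that tall novel concluded that this rhythm toward Ines appeared complex"; "this rhythm toward Ines appeared complex". The third one spans "this rhythm toward Ines appeared complex".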